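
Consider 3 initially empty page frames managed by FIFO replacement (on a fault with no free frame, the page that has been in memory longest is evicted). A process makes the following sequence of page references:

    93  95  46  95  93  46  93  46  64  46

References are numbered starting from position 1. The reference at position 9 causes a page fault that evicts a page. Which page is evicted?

pos 1: 93 → miss, frames {93}
pos 2: 95 → miss, frames {93,95}
pos 3: 46 → miss, frames {93,95,46}
pos 4: 95 → hit
pos 5: 93 → hit
pos 6: 46 → hit
pos 7: 93 → hit
pos 8: 46 → hit
pos 9: 64 → miss, evict 93, frames {95,46,64}
At position 9, page 93 is evicted.

93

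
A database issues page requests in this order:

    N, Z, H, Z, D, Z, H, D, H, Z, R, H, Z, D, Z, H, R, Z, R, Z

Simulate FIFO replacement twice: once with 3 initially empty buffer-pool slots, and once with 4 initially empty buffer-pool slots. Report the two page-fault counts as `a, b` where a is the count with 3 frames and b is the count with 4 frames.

3 frames: F F F . F . . . . . F . F . . F . . . . → 7 faults.
4 frames: F F F . F . . . . . F . . . . . . . . . → 5 faults.
5 < 7: adding a frame reduced faults, as is typical.

7, 5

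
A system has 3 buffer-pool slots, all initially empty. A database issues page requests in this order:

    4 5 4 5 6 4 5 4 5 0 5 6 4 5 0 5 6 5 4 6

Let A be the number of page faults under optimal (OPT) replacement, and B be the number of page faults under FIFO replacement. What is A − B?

Under OPT: F F . . F . . . . F . . F . . . F . . . → 6 faults.
Under FIFO: F F . . F . . . . F . . F F . . F . . . → 7 faults.
A − B = 6 − 7 = -1.

-1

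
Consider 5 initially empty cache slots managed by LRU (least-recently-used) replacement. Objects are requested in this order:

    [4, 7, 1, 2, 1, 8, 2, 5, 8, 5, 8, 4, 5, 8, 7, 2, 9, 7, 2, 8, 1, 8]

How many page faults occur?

4 → miss, frames (4)
7 → miss, frames (4 7)
1 → miss, frames (4 7 1)
2 → miss, frames (4 7 1 2)
1 → hit
8 → miss, frames (4 7 2 1 8)
2 → hit
5 → miss, evict 4, frames (7 1 8 2 5)
8 → hit
5 → hit
8 → hit
4 → miss, evict 7, frames (1 2 5 8 4)
5 → hit
8 → hit
7 → miss, evict 1, frames (2 4 5 8 7)
2 → hit
9 → miss, evict 4, frames (5 8 7 2 9)
7 → hit
2 → hit
8 → hit
1 → miss, evict 5, frames (9 7 2 8 1)
8 → hit
Page faults: 10.

10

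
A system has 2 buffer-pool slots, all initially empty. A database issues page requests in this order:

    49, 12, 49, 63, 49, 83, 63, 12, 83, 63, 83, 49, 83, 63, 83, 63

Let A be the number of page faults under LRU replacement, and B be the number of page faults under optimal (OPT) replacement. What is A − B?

2

Under LRU: F F . F . F F F F F . F . F . . → 10 faults.
Under OPT: F F . F . F . F . F . F . F . . → 8 faults.
A − B = 10 − 8 = 2.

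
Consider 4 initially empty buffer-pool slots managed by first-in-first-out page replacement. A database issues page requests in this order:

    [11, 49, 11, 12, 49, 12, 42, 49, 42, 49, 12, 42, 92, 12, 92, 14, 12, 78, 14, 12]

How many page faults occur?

11: miss, frames [11]
49: miss, frames [11, 49]
11: hit
12: miss, frames [11, 49, 12]
49: hit
12: hit
42: miss, frames [11, 49, 12, 42]
49: hit
42: hit
49: hit
12: hit
42: hit
92: miss, evict 11, frames [49, 12, 42, 92]
12: hit
92: hit
14: miss, evict 49, frames [12, 42, 92, 14]
12: hit
78: miss, evict 12, frames [42, 92, 14, 78]
14: hit
12: miss, evict 42, frames [92, 14, 78, 12]
Page faults: 8.

8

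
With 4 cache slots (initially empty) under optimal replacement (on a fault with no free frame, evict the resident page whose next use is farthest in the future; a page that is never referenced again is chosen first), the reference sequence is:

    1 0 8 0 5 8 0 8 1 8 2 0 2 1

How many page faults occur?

5

1 → miss, frames {1}
0 → miss, frames {1,0}
8 → miss, frames {1,0,8}
0 → hit
5 → miss, frames {1,0,8,5}
8 → hit
0 → hit
8 → hit
1 → hit
8 → hit
2 → miss, evict 5, frames {1,0,8,2}
0 → hit
2 → hit
1 → hit
Page faults: 5.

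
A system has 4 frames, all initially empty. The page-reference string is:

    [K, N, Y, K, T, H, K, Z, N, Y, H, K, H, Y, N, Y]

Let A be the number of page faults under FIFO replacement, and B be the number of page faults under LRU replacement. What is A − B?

Under FIFO: F F F . F F F F F F F F . . . . → 11 faults.
Under LRU: F F F . F F . F F F F F . . . . → 10 faults.
A − B = 11 − 10 = 1.

1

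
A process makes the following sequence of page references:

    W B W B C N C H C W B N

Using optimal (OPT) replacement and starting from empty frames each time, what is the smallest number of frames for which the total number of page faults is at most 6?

f=1: 12 faults
f=2: 8 faults
f=3: 7 faults
f=4: 6 faults
f=5: 5 faults
Smallest f with faults ≤ 6 is 4.

4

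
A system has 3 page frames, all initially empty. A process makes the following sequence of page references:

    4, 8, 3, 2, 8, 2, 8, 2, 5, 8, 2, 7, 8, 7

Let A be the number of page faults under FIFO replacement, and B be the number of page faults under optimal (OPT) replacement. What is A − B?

Under FIFO: F F F F . . . . F F . F . . → 7 faults.
Under OPT: F F F F . . . . F . . F . . → 6 faults.
A − B = 7 − 6 = 1.

1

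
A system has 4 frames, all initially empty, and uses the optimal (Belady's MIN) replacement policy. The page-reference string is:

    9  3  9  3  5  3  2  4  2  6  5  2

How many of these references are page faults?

6

9 -> fault, frames (9)
3 -> fault, frames (9 3)
9 -> hit
3 -> hit
5 -> fault, frames (9 3 5)
3 -> hit
2 -> fault, frames (9 3 5 2)
4 -> fault, evict 3, frames (9 5 2 4)
2 -> hit
6 -> fault, evict 4, frames (9 5 2 6)
5 -> hit
2 -> hit
Page faults: 6.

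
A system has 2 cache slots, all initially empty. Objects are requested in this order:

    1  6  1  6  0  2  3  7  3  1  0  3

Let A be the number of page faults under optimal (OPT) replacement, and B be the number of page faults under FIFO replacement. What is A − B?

-1

Under OPT: F F . . F F F F . F F . → 8 faults.
Under FIFO: F F . . F F F F . F F F → 9 faults.
A − B = 8 − 9 = -1.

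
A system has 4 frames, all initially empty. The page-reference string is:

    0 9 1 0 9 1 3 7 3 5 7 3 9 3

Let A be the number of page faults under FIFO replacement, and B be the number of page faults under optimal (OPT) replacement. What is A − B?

Under FIFO: F F F . . . F F . F . . F . → 7 faults.
Under OPT: F F F . . . F F . F . . . . → 6 faults.
A − B = 7 − 6 = 1.

1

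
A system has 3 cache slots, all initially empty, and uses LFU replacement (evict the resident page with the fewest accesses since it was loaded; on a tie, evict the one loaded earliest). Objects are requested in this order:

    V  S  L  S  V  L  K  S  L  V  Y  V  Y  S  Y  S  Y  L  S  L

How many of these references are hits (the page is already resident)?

V: miss, frames (V)
S: miss, frames (V S)
L: miss, frames (V S L)
S: hit
V: hit
L: hit
K: miss, evict V, frames (S L K)
S: hit
L: hit
V: miss, evict K, frames (S L V)
Y: miss, evict V, frames (S L Y)
V: miss, evict Y, frames (S L V)
Y: miss, evict V, frames (S L Y)
S: hit
Y: hit
S: hit
Y: hit
L: hit
S: hit
L: hit
Hits: 12.

12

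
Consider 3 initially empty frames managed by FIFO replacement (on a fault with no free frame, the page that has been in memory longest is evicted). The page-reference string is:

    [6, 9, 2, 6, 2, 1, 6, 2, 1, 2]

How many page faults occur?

5

6: fault, frames [6]
9: fault, frames [6, 9]
2: fault, frames [6, 9, 2]
6: hit
2: hit
1: fault, evict 6, frames [9, 2, 1]
6: fault, evict 9, frames [2, 1, 6]
2: hit
1: hit
2: hit
Page faults: 5.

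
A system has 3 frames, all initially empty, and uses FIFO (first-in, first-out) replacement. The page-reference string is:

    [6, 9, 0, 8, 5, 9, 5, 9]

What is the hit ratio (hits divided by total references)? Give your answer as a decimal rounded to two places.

6: fault, frames [6]
9: fault, frames [6, 9]
0: fault, frames [6, 9, 0]
8: fault, evict 6, frames [9, 0, 8]
5: fault, evict 9, frames [0, 8, 5]
9: fault, evict 0, frames [8, 5, 9]
5: hit
9: hit
Hits: 2 of 8 references → 2/8 = 0.2500.

0.25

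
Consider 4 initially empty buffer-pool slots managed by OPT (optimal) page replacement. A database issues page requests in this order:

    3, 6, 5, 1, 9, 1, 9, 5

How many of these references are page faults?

3 → miss, frames (3)
6 → miss, frames (3 6)
5 → miss, frames (3 6 5)
1 → miss, frames (3 6 5 1)
9 → miss, evict 6, frames (3 5 1 9)
1 → hit
9 → hit
5 → hit
Page faults: 5.

5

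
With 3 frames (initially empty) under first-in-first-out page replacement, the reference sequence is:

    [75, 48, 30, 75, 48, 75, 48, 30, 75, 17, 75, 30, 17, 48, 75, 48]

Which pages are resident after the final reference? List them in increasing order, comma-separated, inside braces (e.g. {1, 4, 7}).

{17, 48, 75}

75: miss, frames {75}
48: miss, frames {75,48}
30: miss, frames {75,48,30}
75: hit
48: hit
75: hit
48: hit
30: hit
75: hit
17: miss, evict 75, frames {48,30,17}
75: miss, evict 48, frames {30,17,75}
30: hit
17: hit
48: miss, evict 30, frames {17,75,48}
75: hit
48: hit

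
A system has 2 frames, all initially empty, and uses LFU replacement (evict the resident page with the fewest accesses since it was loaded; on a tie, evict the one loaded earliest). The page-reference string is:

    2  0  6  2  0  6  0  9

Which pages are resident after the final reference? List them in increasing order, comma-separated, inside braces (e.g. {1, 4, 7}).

2: fault, frames [2]
0: fault, frames [2, 0]
6: fault, evict 2, frames [0, 6]
2: fault, evict 0, frames [6, 2]
0: fault, evict 6, frames [2, 0]
6: fault, evict 2, frames [0, 6]
0: hit
9: fault, evict 6, frames [0, 9]

{0, 9}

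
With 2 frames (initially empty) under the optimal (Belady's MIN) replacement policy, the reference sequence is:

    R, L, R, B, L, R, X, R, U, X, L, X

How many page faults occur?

R -> fault, frames {R}
L -> fault, frames {R,L}
R -> hit
B -> fault, evict R, frames {L,B}
L -> hit
R -> fault, evict B, frames {L,R}
X -> fault, evict L, frames {R,X}
R -> hit
U -> fault, evict R, frames {X,U}
X -> hit
L -> fault, evict U, frames {X,L}
X -> hit
Page faults: 7.

7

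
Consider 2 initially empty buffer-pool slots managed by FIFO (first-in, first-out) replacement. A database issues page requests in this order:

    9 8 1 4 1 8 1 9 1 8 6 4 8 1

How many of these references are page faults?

12

9 → fault, frames (9)
8 → fault, frames (9 8)
1 → fault, evict 9, frames (8 1)
4 → fault, evict 8, frames (1 4)
1 → hit
8 → fault, evict 1, frames (4 8)
1 → fault, evict 4, frames (8 1)
9 → fault, evict 8, frames (1 9)
1 → hit
8 → fault, evict 1, frames (9 8)
6 → fault, evict 9, frames (8 6)
4 → fault, evict 8, frames (6 4)
8 → fault, evict 6, frames (4 8)
1 → fault, evict 4, frames (8 1)
Page faults: 12.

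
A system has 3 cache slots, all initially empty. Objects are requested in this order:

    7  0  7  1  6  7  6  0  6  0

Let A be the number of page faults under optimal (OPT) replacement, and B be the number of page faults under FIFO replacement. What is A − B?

-2

Under OPT: F F . F F . . . . . → 4 faults.
Under FIFO: F F . F F F . F . . → 6 faults.
A − B = 4 − 6 = -2.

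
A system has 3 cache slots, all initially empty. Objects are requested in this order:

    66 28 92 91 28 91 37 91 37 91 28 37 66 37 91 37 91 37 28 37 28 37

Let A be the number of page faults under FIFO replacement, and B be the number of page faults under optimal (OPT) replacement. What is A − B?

3

Under FIFO: F F F F . . F . . . F . F . F F . . F . . . → 10 faults.
Under OPT: F F F F . . F . . . . . F . . . . . F . . . → 7 faults.
A − B = 10 − 7 = 3.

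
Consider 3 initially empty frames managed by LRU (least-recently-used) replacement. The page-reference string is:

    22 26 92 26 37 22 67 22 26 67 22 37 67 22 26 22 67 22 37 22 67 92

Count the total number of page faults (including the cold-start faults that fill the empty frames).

11

22 -> miss, frames {22}
26 -> miss, frames {22,26}
92 -> miss, frames {22,26,92}
26 -> hit
37 -> miss, evict 22, frames {92,26,37}
22 -> miss, evict 92, frames {26,37,22}
67 -> miss, evict 26, frames {37,22,67}
22 -> hit
26 -> miss, evict 37, frames {67,22,26}
67 -> hit
22 -> hit
37 -> miss, evict 26, frames {67,22,37}
67 -> hit
22 -> hit
26 -> miss, evict 37, frames {67,22,26}
22 -> hit
67 -> hit
22 -> hit
37 -> miss, evict 26, frames {67,22,37}
22 -> hit
67 -> hit
92 -> miss, evict 37, frames {22,67,92}
Page faults: 11.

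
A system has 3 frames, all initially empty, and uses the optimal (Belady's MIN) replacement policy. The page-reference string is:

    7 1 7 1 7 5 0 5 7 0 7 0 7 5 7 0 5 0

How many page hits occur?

14

7 → miss, frames {7}
1 → miss, frames {7,1}
7 → hit
1 → hit
7 → hit
5 → miss, frames {7,1,5}
0 → miss, evict 1, frames {7,5,0}
5 → hit
7 → hit
0 → hit
7 → hit
0 → hit
7 → hit
5 → hit
7 → hit
0 → hit
5 → hit
0 → hit
Hits: 14.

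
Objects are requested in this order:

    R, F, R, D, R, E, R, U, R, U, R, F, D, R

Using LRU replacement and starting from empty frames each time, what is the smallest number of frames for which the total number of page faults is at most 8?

2

f=1: 14 faults
f=2: 8 faults
f=3: 7 faults
f=4: 7 faults
f=5: 5 faults
Smallest f with faults ≤ 8 is 2.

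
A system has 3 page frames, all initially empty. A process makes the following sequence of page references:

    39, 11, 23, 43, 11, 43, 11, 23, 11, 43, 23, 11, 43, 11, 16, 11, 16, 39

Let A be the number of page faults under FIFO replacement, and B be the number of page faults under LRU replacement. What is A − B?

1

Under FIFO: F F F F . . . . . . . . . . F F . F → 7 faults.
Under LRU: F F F F . . . . . . . . . . F . . F → 6 faults.
A − B = 7 − 6 = 1.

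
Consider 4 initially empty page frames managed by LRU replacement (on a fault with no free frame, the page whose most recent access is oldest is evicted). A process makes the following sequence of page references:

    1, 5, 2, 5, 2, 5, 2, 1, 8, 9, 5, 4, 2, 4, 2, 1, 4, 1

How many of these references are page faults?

1 → fault, frames [1]
5 → fault, frames [1, 5]
2 → fault, frames [1, 5, 2]
5 → hit
2 → hit
5 → hit
2 → hit
1 → hit
8 → fault, frames [5, 2, 1, 8]
9 → fault, evict 5, frames [2, 1, 8, 9]
5 → fault, evict 2, frames [1, 8, 9, 5]
4 → fault, evict 1, frames [8, 9, 5, 4]
2 → fault, evict 8, frames [9, 5, 4, 2]
4 → hit
2 → hit
1 → fault, evict 9, frames [5, 4, 2, 1]
4 → hit
1 → hit
Page faults: 9.

9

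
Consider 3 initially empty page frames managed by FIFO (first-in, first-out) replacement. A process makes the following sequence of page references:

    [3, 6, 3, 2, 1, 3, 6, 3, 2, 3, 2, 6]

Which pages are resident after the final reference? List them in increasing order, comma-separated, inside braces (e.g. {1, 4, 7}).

3: miss, frames (3)
6: miss, frames (3 6)
3: hit
2: miss, frames (3 6 2)
1: miss, evict 3, frames (6 2 1)
3: miss, evict 6, frames (2 1 3)
6: miss, evict 2, frames (1 3 6)
3: hit
2: miss, evict 1, frames (3 6 2)
3: hit
2: hit
6: hit

{2, 3, 6}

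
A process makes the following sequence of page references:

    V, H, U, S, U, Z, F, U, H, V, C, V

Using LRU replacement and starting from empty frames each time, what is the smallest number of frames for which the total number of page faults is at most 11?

f=1: 12 faults
f=2: 10 faults
f=3: 9 faults
f=4: 9 faults
f=5: 8 faults
f=6: 7 faults
f=7: 7 faults
Smallest f with faults ≤ 11 is 2.

2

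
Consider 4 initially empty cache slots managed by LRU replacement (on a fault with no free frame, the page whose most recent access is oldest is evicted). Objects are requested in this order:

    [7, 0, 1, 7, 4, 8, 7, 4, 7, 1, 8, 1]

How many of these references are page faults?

7: fault, frames (7)
0: fault, frames (7 0)
1: fault, frames (7 0 1)
7: hit
4: fault, frames (0 1 7 4)
8: fault, evict 0, frames (1 7 4 8)
7: hit
4: hit
7: hit
1: hit
8: hit
1: hit
Page faults: 5.

5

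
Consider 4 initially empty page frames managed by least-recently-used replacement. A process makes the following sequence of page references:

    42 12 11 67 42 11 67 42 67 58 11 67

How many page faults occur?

42 -> miss, frames (42)
12 -> miss, frames (42 12)
11 -> miss, frames (42 12 11)
67 -> miss, frames (42 12 11 67)
42 -> hit
11 -> hit
67 -> hit
42 -> hit
67 -> hit
58 -> miss, evict 12, frames (11 42 67 58)
11 -> hit
67 -> hit
Page faults: 5.

5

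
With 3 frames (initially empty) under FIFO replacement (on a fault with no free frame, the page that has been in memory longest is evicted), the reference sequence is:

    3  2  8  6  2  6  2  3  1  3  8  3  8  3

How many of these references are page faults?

3: miss, frames (3)
2: miss, frames (3 2)
8: miss, frames (3 2 8)
6: miss, evict 3, frames (2 8 6)
2: hit
6: hit
2: hit
3: miss, evict 2, frames (8 6 3)
1: miss, evict 8, frames (6 3 1)
3: hit
8: miss, evict 6, frames (3 1 8)
3: hit
8: hit
3: hit
Page faults: 7.

7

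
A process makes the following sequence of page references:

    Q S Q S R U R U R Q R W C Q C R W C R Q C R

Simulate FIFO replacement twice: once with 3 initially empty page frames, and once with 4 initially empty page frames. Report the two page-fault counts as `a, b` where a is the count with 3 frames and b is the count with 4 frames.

3 frames: F F . . F F . . . F . F F . . F . . . F . . → 9 faults.
4 frames: F F . . F F . . . . . F F F . F . . . . . . → 8 faults.
8 < 9: adding a frame reduced faults, as is typical.

9, 8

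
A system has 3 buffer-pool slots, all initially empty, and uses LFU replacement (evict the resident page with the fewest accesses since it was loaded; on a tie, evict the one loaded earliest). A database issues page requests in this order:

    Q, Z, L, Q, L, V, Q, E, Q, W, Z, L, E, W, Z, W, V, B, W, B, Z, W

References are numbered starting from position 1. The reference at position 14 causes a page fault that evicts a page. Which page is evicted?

E

pos 1: Q -> miss, frames [Q]
pos 2: Z -> miss, frames [Q, Z]
pos 3: L -> miss, frames [Q, Z, L]
pos 4: Q -> hit
pos 5: L -> hit
pos 6: V -> miss, evict Z, frames [Q, L, V]
pos 7: Q -> hit
pos 8: E -> miss, evict V, frames [Q, L, E]
pos 9: Q -> hit
pos 10: W -> miss, evict E, frames [Q, L, W]
pos 11: Z -> miss, evict W, frames [Q, L, Z]
pos 12: L -> hit
pos 13: E -> miss, evict Z, frames [Q, L, E]
pos 14: W -> miss, evict E, frames [Q, L, W]
At position 14, page E is evicted.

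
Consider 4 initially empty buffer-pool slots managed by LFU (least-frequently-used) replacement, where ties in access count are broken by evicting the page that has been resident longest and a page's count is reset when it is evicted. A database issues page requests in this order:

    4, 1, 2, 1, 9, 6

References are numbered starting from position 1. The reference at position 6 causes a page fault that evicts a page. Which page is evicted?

4

pos 1: 4: miss, frames [4]
pos 2: 1: miss, frames [4, 1]
pos 3: 2: miss, frames [4, 1, 2]
pos 4: 1: hit
pos 5: 9: miss, frames [4, 1, 2, 9]
pos 6: 6: miss, evict 4, frames [1, 2, 9, 6]
At position 6, page 4 is evicted.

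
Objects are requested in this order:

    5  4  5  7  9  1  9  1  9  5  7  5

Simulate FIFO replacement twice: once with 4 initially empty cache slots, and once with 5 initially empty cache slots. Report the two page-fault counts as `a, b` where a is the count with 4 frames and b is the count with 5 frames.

6, 5

4 frames: F F . F F F . . . F . . → 6 faults.
5 frames: F F . F F F . . . . . . → 5 faults.
5 < 6: adding a frame reduced faults, as is typical.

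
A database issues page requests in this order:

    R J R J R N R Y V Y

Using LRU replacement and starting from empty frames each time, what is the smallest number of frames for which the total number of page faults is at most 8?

2

f=1: 10 faults
f=2: 5 faults
f=3: 5 faults
f=4: 5 faults
f=5: 5 faults
Smallest f with faults ≤ 8 is 2.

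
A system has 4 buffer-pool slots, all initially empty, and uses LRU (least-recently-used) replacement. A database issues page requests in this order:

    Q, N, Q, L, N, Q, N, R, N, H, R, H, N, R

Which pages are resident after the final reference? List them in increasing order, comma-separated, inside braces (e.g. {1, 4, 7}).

Q: fault, frames [Q]
N: fault, frames [Q, N]
Q: hit
L: fault, frames [N, Q, L]
N: hit
Q: hit
N: hit
R: fault, frames [L, Q, N, R]
N: hit
H: fault, evict L, frames [Q, R, N, H]
R: hit
H: hit
N: hit
R: hit

{H, N, Q, R}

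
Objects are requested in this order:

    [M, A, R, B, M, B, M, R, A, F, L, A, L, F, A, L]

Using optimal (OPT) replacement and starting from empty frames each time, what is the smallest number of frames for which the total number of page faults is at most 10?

f=1: 16 faults
f=2: 10 faults
f=3: 7 faults
f=4: 6 faults
f=5: 6 faults
f=6: 6 faults
Smallest f with faults ≤ 10 is 2.

2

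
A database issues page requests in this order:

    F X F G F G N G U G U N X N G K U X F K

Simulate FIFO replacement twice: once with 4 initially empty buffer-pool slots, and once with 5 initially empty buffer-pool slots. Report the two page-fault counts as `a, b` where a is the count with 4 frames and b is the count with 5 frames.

8, 7

4 frames: F F . F . . F . F . . . . . . F . F F . → 8 faults.
5 frames: F F . F . . F . F . . . . . . F . . F . → 7 faults.
7 < 8: adding a frame reduced faults, as is typical.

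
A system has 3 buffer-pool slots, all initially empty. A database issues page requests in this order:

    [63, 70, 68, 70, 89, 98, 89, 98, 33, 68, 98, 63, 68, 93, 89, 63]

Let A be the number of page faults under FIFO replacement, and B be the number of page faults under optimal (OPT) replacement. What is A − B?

Under FIFO: F F F . F F . . F F . F . F F . → 10 faults.
Under OPT: F F F . F F . . F . . F . F F . → 9 faults.
A − B = 10 − 9 = 1.

1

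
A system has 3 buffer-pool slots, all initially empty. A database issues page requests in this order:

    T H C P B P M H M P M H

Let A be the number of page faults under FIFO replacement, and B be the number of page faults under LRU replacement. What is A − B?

Under FIFO: F F F F F . F F . F . . → 8 faults.
Under LRU: F F F F F . F F . . . . → 7 faults.
A − B = 8 − 7 = 1.

1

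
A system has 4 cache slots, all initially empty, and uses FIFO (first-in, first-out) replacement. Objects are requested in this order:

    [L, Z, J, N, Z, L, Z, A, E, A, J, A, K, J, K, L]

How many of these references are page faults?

9

L: fault, frames (L)
Z: fault, frames (L Z)
J: fault, frames (L Z J)
N: fault, frames (L Z J N)
Z: hit
L: hit
Z: hit
A: fault, evict L, frames (Z J N A)
E: fault, evict Z, frames (J N A E)
A: hit
J: hit
A: hit
K: fault, evict J, frames (N A E K)
J: fault, evict N, frames (A E K J)
K: hit
L: fault, evict A, frames (E K J L)
Page faults: 9.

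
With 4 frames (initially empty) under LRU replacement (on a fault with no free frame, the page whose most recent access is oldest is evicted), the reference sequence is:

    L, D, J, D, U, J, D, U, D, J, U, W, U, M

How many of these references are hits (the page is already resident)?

L -> fault, frames (L)
D -> fault, frames (L D)
J -> fault, frames (L D J)
D -> hit
U -> fault, frames (L J D U)
J -> hit
D -> hit
U -> hit
D -> hit
J -> hit
U -> hit
W -> fault, evict L, frames (D J U W)
U -> hit
M -> fault, evict D, frames (J W U M)
Hits: 8.

8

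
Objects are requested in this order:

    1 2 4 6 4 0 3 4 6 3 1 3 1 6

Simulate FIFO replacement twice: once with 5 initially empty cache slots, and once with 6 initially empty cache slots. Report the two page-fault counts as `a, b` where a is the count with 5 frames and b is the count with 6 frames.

5 frames: F F F F . F F . . . F . . . → 7 faults.
6 frames: F F F F . F F . . . . . . . → 6 faults.
6 < 7: adding a frame reduced faults, as is typical.

7, 6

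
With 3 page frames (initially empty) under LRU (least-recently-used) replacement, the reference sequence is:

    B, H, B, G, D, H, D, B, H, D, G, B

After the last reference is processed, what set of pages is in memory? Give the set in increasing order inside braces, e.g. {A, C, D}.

B → fault, frames (B)
H → fault, frames (B H)
B → hit
G → fault, frames (H B G)
D → fault, evict H, frames (B G D)
H → fault, evict B, frames (G D H)
D → hit
B → fault, evict G, frames (H D B)
H → hit
D → hit
G → fault, evict B, frames (H D G)
B → fault, evict H, frames (D G B)

{B, D, G}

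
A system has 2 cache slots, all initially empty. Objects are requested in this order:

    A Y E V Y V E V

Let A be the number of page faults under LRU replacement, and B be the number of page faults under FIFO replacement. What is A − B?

Under LRU: F F F F F . F . → 6 faults.
Under FIFO: F F F F F . F F → 7 faults.
A − B = 6 − 7 = -1.

-1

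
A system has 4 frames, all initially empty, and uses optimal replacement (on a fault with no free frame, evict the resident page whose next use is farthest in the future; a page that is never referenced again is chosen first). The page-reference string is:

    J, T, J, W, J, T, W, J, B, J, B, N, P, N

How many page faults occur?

J -> miss, frames {J}
T -> miss, frames {J,T}
J -> hit
W -> miss, frames {J,T,W}
J -> hit
T -> hit
W -> hit
J -> hit
B -> miss, frames {J,T,W,B}
J -> hit
B -> hit
N -> miss, evict B, frames {J,T,W,N}
P -> miss, evict W, frames {J,T,N,P}
N -> hit
Page faults: 6.

6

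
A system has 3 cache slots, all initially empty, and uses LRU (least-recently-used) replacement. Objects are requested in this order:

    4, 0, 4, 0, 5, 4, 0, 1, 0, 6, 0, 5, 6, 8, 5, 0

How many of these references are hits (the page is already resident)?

4 → fault, frames [4]
0 → fault, frames [4, 0]
4 → hit
0 → hit
5 → fault, frames [4, 0, 5]
4 → hit
0 → hit
1 → fault, evict 5, frames [4, 0, 1]
0 → hit
6 → fault, evict 4, frames [1, 0, 6]
0 → hit
5 → fault, evict 1, frames [6, 0, 5]
6 → hit
8 → fault, evict 0, frames [5, 6, 8]
5 → hit
0 → fault, evict 6, frames [8, 5, 0]
Hits: 8.

8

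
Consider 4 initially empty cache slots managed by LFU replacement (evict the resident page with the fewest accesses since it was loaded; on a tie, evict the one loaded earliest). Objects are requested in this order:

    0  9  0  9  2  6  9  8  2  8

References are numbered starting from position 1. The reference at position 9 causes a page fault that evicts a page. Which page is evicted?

pos 1: 0 -> miss, frames [0]
pos 2: 9 -> miss, frames [0, 9]
pos 3: 0 -> hit
pos 4: 9 -> hit
pos 5: 2 -> miss, frames [0, 9, 2]
pos 6: 6 -> miss, frames [0, 9, 2, 6]
pos 7: 9 -> hit
pos 8: 8 -> miss, evict 2, frames [0, 9, 6, 8]
pos 9: 2 -> miss, evict 6, frames [0, 9, 8, 2]
At position 9, page 6 is evicted.

6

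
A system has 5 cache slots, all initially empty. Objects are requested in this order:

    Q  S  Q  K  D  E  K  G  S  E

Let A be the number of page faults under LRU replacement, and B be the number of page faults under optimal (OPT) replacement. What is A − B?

1

Under LRU: F F . F F F . F F . → 7 faults.
Under OPT: F F . F F F . F . . → 6 faults.
A − B = 7 − 6 = 1.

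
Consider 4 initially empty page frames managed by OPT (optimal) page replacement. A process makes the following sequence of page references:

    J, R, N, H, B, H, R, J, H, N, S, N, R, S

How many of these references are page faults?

J → fault, frames (J)
R → fault, frames (J R)
N → fault, frames (J R N)
H → fault, frames (J R N H)
B → fault, evict N, frames (J R H B)
H → hit
R → hit
J → hit
H → hit
N → fault, evict B, frames (J R H N)
S → fault, evict H, frames (J R N S)
N → hit
R → hit
S → hit
Page faults: 7.

7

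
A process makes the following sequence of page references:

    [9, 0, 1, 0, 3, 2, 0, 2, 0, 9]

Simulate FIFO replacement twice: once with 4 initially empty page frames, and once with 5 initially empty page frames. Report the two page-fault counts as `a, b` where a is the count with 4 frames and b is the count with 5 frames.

4 frames: F F F . F F . . . F → 6 faults.
5 frames: F F F . F F . . . . → 5 faults.
5 < 6: adding a frame reduced faults, as is typical.

6, 5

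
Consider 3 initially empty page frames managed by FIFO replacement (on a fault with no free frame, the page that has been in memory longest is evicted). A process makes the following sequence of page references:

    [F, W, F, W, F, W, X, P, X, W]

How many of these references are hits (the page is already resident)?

6

F: miss, frames (F)
W: miss, frames (F W)
F: hit
W: hit
F: hit
W: hit
X: miss, frames (F W X)
P: miss, evict F, frames (W X P)
X: hit
W: hit
Hits: 6.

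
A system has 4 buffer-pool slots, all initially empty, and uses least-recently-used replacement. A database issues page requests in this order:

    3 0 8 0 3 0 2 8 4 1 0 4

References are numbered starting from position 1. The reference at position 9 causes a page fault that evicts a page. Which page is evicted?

3

pos 1: 3 → miss, frames {3}
pos 2: 0 → miss, frames {3,0}
pos 3: 8 → miss, frames {3,0,8}
pos 4: 0 → hit
pos 5: 3 → hit
pos 6: 0 → hit
pos 7: 2 → miss, frames {8,3,0,2}
pos 8: 8 → hit
pos 9: 4 → miss, evict 3, frames {0,2,8,4}
At position 9, page 3 is evicted.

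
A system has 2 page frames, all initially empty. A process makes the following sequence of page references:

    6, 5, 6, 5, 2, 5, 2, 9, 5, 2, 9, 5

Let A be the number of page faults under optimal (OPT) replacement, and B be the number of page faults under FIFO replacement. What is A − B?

-2

Under OPT: F F . . F . . F . F . F → 6 faults.
Under FIFO: F F . . F . . F F F F F → 8 faults.
A − B = 6 − 8 = -2.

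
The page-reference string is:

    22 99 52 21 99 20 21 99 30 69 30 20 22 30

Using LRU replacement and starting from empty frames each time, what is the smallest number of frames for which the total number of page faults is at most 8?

5

f=1: 14 faults
f=2: 13 faults
f=3: 9 faults
f=4: 9 faults
f=5: 8 faults
f=6: 8 faults
f=7: 7 faults
Smallest f with faults ≤ 8 is 5.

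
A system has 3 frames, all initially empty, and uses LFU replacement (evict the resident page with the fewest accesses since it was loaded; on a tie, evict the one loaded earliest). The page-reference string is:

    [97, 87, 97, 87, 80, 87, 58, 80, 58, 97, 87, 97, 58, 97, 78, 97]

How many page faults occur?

7

97 → miss, frames [97]
87 → miss, frames [97, 87]
97 → hit
87 → hit
80 → miss, frames [97, 87, 80]
87 → hit
58 → miss, evict 80, frames [97, 87, 58]
80 → miss, evict 58, frames [97, 87, 80]
58 → miss, evict 80, frames [97, 87, 58]
97 → hit
87 → hit
97 → hit
58 → hit
97 → hit
78 → miss, evict 58, frames [97, 87, 78]
97 → hit
Page faults: 7.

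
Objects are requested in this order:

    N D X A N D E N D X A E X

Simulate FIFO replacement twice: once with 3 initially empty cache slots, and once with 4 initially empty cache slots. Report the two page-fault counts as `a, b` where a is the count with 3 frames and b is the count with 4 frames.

9, 10

3 frames: F F F F F F F . . F F . . → 9 faults.
4 frames: F F F F . . F F F F F F . → 10 faults.
10 > 9: adding a frame increased faults — Belady's anomaly.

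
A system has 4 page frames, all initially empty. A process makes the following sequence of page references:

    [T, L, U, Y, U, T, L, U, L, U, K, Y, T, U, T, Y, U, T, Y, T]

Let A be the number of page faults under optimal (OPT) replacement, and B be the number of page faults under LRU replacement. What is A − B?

-2

Under OPT: F F F F . . . . . . F . . . . . . . . . → 5 faults.
Under LRU: F F F F . . . . . . F F F . . . . . . . → 7 faults.
A − B = 5 − 7 = -2.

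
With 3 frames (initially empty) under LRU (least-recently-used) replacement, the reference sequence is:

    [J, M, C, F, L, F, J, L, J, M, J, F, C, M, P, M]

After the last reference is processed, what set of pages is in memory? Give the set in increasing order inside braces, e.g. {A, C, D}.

{C, M, P}

J: miss, frames {J}
M: miss, frames {J,M}
C: miss, frames {J,M,C}
F: miss, evict J, frames {M,C,F}
L: miss, evict M, frames {C,F,L}
F: hit
J: miss, evict C, frames {L,F,J}
L: hit
J: hit
M: miss, evict F, frames {L,J,M}
J: hit
F: miss, evict L, frames {M,J,F}
C: miss, evict M, frames {J,F,C}
M: miss, evict J, frames {F,C,M}
P: miss, evict F, frames {C,M,P}
M: hit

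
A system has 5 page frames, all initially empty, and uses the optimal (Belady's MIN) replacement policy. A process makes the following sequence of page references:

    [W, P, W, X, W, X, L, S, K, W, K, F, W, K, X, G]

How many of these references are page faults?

8

W -> fault, frames {W}
P -> fault, frames {W,P}
W -> hit
X -> fault, frames {W,P,X}
W -> hit
X -> hit
L -> fault, frames {W,P,X,L}
S -> fault, frames {W,P,X,L,S}
K -> fault, evict S, frames {W,P,X,L,K}
W -> hit
K -> hit
F -> fault, evict L, frames {W,P,X,K,F}
W -> hit
K -> hit
X -> hit
G -> fault, evict F, frames {W,P,X,K,G}
Page faults: 8.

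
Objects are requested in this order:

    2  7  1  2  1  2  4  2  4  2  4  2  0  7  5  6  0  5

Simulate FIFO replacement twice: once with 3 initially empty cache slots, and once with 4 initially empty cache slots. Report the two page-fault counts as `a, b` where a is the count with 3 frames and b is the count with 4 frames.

10, 7

3 frames: F F F . . . F F . . . . F F F F F . → 10 faults.
4 frames: F F F . . . F . . . . . F . F F . . → 7 faults.
7 < 10: adding a frame reduced faults, as is typical.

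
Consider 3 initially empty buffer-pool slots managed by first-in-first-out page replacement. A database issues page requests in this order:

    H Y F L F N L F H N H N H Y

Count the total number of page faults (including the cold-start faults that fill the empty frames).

7

H -> miss, frames [H]
Y -> miss, frames [H, Y]
F -> miss, frames [H, Y, F]
L -> miss, evict H, frames [Y, F, L]
F -> hit
N -> miss, evict Y, frames [F, L, N]
L -> hit
F -> hit
H -> miss, evict F, frames [L, N, H]
N -> hit
H -> hit
N -> hit
H -> hit
Y -> miss, evict L, frames [N, H, Y]
Page faults: 7.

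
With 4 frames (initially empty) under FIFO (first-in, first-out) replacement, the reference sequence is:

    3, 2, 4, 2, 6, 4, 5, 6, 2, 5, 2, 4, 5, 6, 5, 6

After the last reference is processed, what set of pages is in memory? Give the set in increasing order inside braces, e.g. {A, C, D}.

{2, 4, 5, 6}

3 → fault, frames [3]
2 → fault, frames [3, 2]
4 → fault, frames [3, 2, 4]
2 → hit
6 → fault, frames [3, 2, 4, 6]
4 → hit
5 → fault, evict 3, frames [2, 4, 6, 5]
6 → hit
2 → hit
5 → hit
2 → hit
4 → hit
5 → hit
6 → hit
5 → hit
6 → hit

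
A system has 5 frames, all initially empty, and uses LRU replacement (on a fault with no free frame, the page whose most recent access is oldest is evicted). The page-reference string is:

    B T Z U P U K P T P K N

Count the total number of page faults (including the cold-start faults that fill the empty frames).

B → miss, frames {B}
T → miss, frames {B,T}
Z → miss, frames {B,T,Z}
U → miss, frames {B,T,Z,U}
P → miss, frames {B,T,Z,U,P}
U → hit
K → miss, evict B, frames {T,Z,P,U,K}
P → hit
T → hit
P → hit
K → hit
N → miss, evict Z, frames {U,T,P,K,N}
Page faults: 7.

7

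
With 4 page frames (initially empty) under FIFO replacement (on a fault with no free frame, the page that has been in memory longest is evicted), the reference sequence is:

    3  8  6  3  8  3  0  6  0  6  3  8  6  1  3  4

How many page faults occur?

3 → miss, frames (3)
8 → miss, frames (3 8)
6 → miss, frames (3 8 6)
3 → hit
8 → hit
3 → hit
0 → miss, frames (3 8 6 0)
6 → hit
0 → hit
6 → hit
3 → hit
8 → hit
6 → hit
1 → miss, evict 3, frames (8 6 0 1)
3 → miss, evict 8, frames (6 0 1 3)
4 → miss, evict 6, frames (0 1 3 4)
Page faults: 7.

7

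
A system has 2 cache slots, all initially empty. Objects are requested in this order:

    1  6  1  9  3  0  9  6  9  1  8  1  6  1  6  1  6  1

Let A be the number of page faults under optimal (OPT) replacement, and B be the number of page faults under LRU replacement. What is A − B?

Under OPT: F F . F F F . F . F F . F . . . . . → 9 faults.
Under LRU: F F . F F F F F . F F . F . . . . . → 10 faults.
A − B = 9 − 10 = -1.

-1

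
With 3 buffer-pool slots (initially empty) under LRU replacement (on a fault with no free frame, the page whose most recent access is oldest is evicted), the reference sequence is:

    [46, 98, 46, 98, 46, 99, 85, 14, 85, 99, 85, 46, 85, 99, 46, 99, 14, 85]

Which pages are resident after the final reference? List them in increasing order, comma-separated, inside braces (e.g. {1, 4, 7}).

46 -> miss, frames (46)
98 -> miss, frames (46 98)
46 -> hit
98 -> hit
46 -> hit
99 -> miss, frames (98 46 99)
85 -> miss, evict 98, frames (46 99 85)
14 -> miss, evict 46, frames (99 85 14)
85 -> hit
99 -> hit
85 -> hit
46 -> miss, evict 14, frames (99 85 46)
85 -> hit
99 -> hit
46 -> hit
99 -> hit
14 -> miss, evict 85, frames (46 99 14)
85 -> miss, evict 46, frames (99 14 85)

{14, 85, 99}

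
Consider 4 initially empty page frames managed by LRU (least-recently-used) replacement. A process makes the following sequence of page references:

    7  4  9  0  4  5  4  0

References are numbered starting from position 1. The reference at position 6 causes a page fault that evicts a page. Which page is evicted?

pos 1: 7: miss, frames [7]
pos 2: 4: miss, frames [7, 4]
pos 3: 9: miss, frames [7, 4, 9]
pos 4: 0: miss, frames [7, 4, 9, 0]
pos 5: 4: hit
pos 6: 5: miss, evict 7, frames [9, 0, 4, 5]
At position 6, page 7 is evicted.

7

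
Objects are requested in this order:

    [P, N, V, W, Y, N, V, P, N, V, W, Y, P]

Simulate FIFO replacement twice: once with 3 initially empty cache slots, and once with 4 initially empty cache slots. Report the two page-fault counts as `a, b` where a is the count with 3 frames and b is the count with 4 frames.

10, 11

3 frames: F F F F F F F F . . F F . → 10 faults.
4 frames: F F F F F . . F F F F F F → 11 faults.
11 > 10: adding a frame increased faults — Belady's anomaly.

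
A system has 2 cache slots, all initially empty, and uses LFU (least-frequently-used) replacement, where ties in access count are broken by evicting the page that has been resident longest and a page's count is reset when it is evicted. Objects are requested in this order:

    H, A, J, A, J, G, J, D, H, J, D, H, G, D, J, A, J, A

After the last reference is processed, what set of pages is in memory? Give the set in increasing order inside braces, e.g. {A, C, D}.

{A, J}

H: fault, frames {H}
A: fault, frames {H,A}
J: fault, evict H, frames {A,J}
A: hit
J: hit
G: fault, evict A, frames {J,G}
J: hit
D: fault, evict G, frames {J,D}
H: fault, evict D, frames {J,H}
J: hit
D: fault, evict H, frames {J,D}
H: fault, evict D, frames {J,H}
G: fault, evict H, frames {J,G}
D: fault, evict G, frames {J,D}
J: hit
A: fault, evict D, frames {J,A}
J: hit
A: hit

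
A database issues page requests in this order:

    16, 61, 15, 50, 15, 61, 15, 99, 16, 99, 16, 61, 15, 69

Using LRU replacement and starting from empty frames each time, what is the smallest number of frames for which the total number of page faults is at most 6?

5

f=1: 14 faults
f=2: 10 faults
f=3: 9 faults
f=4: 7 faults
f=5: 6 faults
f=6: 6 faults
Smallest f with faults ≤ 6 is 5.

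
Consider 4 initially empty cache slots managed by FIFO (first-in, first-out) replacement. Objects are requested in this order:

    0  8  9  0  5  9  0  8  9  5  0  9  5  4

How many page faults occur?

0 → miss, frames [0]
8 → miss, frames [0, 8]
9 → miss, frames [0, 8, 9]
0 → hit
5 → miss, frames [0, 8, 9, 5]
9 → hit
0 → hit
8 → hit
9 → hit
5 → hit
0 → hit
9 → hit
5 → hit
4 → miss, evict 0, frames [8, 9, 5, 4]
Page faults: 5.

5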